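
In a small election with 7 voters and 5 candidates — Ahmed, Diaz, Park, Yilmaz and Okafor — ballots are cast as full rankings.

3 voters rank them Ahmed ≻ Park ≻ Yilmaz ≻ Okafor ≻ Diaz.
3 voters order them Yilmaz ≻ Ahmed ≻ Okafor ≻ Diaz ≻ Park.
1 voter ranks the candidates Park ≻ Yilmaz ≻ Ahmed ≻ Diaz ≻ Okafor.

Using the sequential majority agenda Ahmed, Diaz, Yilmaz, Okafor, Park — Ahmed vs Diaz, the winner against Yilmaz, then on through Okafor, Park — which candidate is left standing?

Park

Round 1: Ahmed vs Diaz — 7–0, Ahmed advances.
Round 2: Ahmed vs Yilmaz — 3–4, Yilmaz advances.
Round 3: Yilmaz vs Okafor — 7–0, Yilmaz advances.
Round 4: Yilmaz vs Park — 3–4, Park advances.
Park survives the agenda.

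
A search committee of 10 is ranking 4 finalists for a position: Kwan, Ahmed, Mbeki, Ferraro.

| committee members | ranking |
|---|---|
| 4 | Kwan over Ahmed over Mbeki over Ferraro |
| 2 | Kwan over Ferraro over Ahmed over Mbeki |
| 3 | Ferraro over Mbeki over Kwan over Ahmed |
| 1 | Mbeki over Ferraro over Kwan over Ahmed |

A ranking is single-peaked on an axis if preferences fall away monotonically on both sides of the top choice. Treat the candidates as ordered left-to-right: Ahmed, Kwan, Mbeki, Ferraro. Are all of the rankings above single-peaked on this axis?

no

Axis positions: Ahmed=1, Kwan=2, Mbeki=3, Ferraro=4.
Group 1 (peak Kwan at position 2): ranking walks positions 2-1-3-4, expanding outward from the peak — single-peaked.
Group 2: ranking walks positions 2-4-1-3; Ferraro is ranked above Mbeki even though Mbeki lies between Ferraro and the peak Kwan on the axis — preferences dip and rise again. Not single-peaked.
Group 3 (peak Ferraro at position 4): ranking walks positions 4-3-2-1, expanding outward from the peak — single-peaked.
Group 4 (peak Mbeki at position 3): ranking walks positions 3-4-2-1, expanding outward from the peak — single-peaked.
Group 2 violates single-peakedness, so the profile is not single-peaked on this axis.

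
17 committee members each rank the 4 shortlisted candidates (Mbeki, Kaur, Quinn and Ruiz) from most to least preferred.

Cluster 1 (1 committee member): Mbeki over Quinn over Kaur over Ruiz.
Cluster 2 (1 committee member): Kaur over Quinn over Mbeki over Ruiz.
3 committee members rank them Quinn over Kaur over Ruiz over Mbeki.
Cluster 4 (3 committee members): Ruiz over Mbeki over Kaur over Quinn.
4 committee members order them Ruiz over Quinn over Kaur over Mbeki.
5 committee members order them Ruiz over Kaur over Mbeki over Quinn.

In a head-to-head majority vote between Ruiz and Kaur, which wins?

Ruiz

Ballots ranking Ruiz above Kaur: 3 + 4 + 5 = 12.
Ballots ranking Kaur above Ruiz: 17 − 12 = 5.
Ruiz wins the head-to-head 12–5.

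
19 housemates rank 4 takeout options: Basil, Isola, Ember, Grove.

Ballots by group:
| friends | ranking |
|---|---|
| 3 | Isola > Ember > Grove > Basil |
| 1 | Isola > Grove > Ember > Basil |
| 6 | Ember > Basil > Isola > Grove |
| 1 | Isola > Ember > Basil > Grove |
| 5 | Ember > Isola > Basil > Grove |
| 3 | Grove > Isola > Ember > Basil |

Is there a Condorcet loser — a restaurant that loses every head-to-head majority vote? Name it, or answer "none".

Pairwise majorities:
Basil vs Isola: 6 for Basil, 13 for Isola — Isola by 13–6.
Basil vs Ember: Ember wins 19–0.
Basil vs Grove: Basil, 12–7.
Isola vs Ember: 8 to 11, Ember.
Isola vs Grove: 3+1+6+1+5 = 16 for Isola, 3 for Grove — Isola by 16–3.
Ember vs Grove: Ember preferred on 3+6+1+5 = 15 ballots; Ember wins 15–4.
Grove loses to every other restaurant — it is the Condorcet loser.

Grove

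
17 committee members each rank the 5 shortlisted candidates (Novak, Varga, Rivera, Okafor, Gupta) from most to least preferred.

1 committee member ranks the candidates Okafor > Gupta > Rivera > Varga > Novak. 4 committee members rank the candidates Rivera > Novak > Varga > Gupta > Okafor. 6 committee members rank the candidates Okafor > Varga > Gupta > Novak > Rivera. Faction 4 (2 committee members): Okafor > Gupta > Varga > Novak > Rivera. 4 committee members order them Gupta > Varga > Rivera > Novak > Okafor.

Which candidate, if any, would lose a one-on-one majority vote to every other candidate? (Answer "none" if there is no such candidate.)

Novak

Pairwise majorities:
Novak vs Varga: Varga, 13–4.
Novak vs Rivera: Novak is ranked higher on 6+2 = 8 ballots, Rivera on 9. Rivera wins 9–8.
Novak vs Okafor: Okafor wins 9–8.
Novak vs Gupta: Gupta wins 13–4.
Varga vs Rivera: Varga preferred on 6+2+4 = 12 ballots; Varga wins 12–5.
Varga vs Okafor: Varga is ranked higher on 4+4 = 8 ballots, Okafor on 9. Okafor wins 9–8.
Varga vs Gupta: Varga preferred on 4+6 = 10 ballots; Varga wins 10–7.
Rivera vs Okafor: 4+4 = 8 for Rivera, 9 for Okafor — Okafor by 9–8.
Rivera vs Gupta: Gupta wins 13–4.
Okafor–Gupta: Okafor 9–8.
Novak is beaten in every head-to-head and is the Condorcet loser.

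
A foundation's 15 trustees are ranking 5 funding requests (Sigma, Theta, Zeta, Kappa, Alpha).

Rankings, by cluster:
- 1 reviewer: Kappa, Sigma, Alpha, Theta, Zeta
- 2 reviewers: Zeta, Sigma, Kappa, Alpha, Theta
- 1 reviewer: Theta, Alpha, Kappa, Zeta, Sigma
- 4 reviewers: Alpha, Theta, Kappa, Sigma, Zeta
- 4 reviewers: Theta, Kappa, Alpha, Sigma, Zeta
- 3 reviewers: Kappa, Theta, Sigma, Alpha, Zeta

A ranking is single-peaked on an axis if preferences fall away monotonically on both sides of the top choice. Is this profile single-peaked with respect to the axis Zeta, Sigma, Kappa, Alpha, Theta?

Axis positions: Zeta=1, Sigma=2, Kappa=3, Alpha=4, Theta=5.
Cluster 1 (peak Kappa at position 3): ranking walks positions 3-2-4-5-1, expanding outward from the peak — single-peaked.
Cluster 2 (peak Zeta at position 1): ranking walks positions 1-2-3-4-5, expanding outward from the peak — single-peaked.
Cluster 3: ranking walks positions 5-4-3-1-2; Zeta is ranked above Sigma even though Sigma lies between Zeta and the peak Theta on the axis — preferences dip and rise again. Not single-peaked.
Cluster 4 (peak Alpha at position 4): ranking walks positions 4-5-3-2-1, expanding outward from the peak — single-peaked.
Cluster 5: ranking walks positions 5-3-4-2-1; Kappa is ranked above Alpha even though Alpha lies between Kappa and the peak Theta on the axis — preferences dip and rise again. Not single-peaked.
Cluster 6: ranking walks positions 3-5-2-4-1; Theta is ranked above Alpha even though Alpha lies between Theta and the peak Kappa on the axis — preferences dip and rise again. Not single-peaked.
Cluster 3 violates single-peakedness, so the profile is not single-peaked on this axis.

no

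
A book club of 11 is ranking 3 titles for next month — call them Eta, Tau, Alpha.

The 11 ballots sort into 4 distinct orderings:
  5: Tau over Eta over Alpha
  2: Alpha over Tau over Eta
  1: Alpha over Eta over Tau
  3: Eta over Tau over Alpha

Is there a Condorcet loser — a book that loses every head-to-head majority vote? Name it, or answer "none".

Pairwise majorities:
Eta vs Tau: Tau wins 7–4.
Eta vs Alpha: Eta, 8–3.
Tau vs Alpha: 8 to 3, Tau.
Alpha loses to every other book — it is the Condorcet loser.

Alpha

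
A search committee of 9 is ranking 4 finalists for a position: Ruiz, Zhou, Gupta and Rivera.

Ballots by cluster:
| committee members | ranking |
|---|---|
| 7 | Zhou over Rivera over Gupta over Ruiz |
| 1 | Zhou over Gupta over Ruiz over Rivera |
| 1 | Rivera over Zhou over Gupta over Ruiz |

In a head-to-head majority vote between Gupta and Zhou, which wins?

No ballot ranks Gupta above Zhou: 0.
Ballots ranking Zhou above Gupta: 9 − 0 = 9.
Zhou wins the head-to-head 9–0.

Zhou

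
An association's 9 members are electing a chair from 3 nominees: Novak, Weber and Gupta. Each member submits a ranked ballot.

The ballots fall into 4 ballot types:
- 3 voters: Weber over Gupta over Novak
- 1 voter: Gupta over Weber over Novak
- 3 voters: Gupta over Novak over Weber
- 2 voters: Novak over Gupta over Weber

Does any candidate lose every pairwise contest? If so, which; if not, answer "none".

Head-to-head results (9 voters):
Novak–Weber: Novak 5–4.
Novak vs Gupta: Gupta wins 7–2.
Weber vs Gupta: Weber is ranked higher on 3 ballots, Gupta on 6. Gupta wins 6–3.
Weber is beaten in every head-to-head and is the Condorcet loser.

Weber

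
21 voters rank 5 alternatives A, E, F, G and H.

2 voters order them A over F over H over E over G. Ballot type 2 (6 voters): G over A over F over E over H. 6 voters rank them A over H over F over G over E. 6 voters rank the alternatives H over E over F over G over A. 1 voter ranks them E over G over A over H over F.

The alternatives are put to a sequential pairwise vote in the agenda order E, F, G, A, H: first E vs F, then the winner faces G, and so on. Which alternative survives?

A

Round 1: E vs F — 7–14, F advances.
Round 2: F vs G — 14–7, F advances.
Round 3: F vs A — 6–15, A advances.
Round 4: A vs H — 15–6, A advances.
A survives the agenda.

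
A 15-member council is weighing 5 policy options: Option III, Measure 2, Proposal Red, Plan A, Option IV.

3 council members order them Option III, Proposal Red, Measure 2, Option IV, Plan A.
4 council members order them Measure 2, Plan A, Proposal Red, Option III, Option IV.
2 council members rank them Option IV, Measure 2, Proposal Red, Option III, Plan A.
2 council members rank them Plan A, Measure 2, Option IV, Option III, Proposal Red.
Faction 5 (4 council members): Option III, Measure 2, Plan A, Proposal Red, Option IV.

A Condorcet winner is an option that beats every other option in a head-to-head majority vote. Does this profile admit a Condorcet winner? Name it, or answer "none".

Check each pair by majority over 15 ballots:
Option III vs Measure 2: 3+4 = 7 for Option III, 8 for Measure 2 — Measure 2 by 8–7.
Option III vs Proposal Red: 9 to 6, Option III.
Option III vs Plan A: Option III is ranked higher on 3+2+4 = 9 ballots, Plan A on 6. Option III wins 9–6.
Option III–Option IV: Option III 11–4.
Measure 2 vs Proposal Red: 4+2+2+4 = 12 for Measure 2, 3 for Proposal Red — Measure 2 by 12–3.
Measure 2 vs Plan A: 13 to 2, Measure 2.
Measure 2–Option IV: Measure 2 13–2.
Proposal Red vs Plan A: Proposal Red is ranked higher on 3+2 = 5 ballots, Plan A on 10. Plan A wins 10–5.
Proposal Red vs Option IV: 11 to 4, Proposal Red.
Plan A vs Option IV: Plan A is ranked higher on 4+2+4 = 10 ballots, Option IV on 5. Plan A wins 10–5.
Measure 2 beats each of Option III, Proposal Red, Plan A, Option IV — Measure 2 is the Condorcet winner.

Measure 2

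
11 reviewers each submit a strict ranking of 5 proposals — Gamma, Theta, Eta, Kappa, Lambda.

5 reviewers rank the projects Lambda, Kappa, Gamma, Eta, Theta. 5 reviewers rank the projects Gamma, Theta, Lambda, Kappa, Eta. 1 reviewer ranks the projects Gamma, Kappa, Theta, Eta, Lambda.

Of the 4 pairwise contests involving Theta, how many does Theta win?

Theta against each rival (11 reviewers):
Theta–Gamma: Gamma 11–0.
Theta vs Eta: Theta wins 6–5.
Theta–Kappa: Kappa 6–5.
Theta vs Lambda: Theta, 6–5.
Theta beats Eta, Lambda; loses to Gamma, Kappa — 2 pairwise wins.

2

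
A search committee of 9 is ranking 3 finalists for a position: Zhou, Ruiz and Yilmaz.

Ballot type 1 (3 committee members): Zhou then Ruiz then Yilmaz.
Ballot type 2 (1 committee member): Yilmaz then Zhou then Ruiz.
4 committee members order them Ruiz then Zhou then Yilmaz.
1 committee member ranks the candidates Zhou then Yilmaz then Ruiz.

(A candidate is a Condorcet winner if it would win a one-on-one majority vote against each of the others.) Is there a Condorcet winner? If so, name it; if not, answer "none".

Zhou

Head-to-head results (9 committee members):
Zhou vs Ruiz: Zhou wins 5–4.
Zhou–Yilmaz: Zhou 8–1.
Ruiz vs Yilmaz: Ruiz, 7–2.
Zhou wins every pairwise contest, so Zhou is the Condorcet winner.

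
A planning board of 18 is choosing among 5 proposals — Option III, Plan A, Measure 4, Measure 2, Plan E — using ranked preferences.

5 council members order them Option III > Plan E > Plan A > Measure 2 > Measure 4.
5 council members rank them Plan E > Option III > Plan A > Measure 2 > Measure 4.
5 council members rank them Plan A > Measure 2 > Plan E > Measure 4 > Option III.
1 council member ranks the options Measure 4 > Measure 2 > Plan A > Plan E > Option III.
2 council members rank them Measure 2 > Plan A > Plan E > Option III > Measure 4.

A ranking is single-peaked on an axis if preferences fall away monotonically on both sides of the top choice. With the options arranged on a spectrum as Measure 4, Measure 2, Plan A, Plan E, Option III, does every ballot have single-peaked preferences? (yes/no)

yes

Axis positions: Measure 4=1, Measure 2=2, Plan A=3, Plan E=4, Option III=5.
Cluster 1 (peak Option III at position 5): ranking walks positions 5-4-3-2-1, expanding outward from the peak — single-peaked.
Cluster 2 (peak Plan E at position 4): ranking walks positions 4-5-3-2-1, expanding outward from the peak — single-peaked.
Cluster 3 (peak Plan A at position 3): ranking walks positions 3-2-4-1-5, expanding outward from the peak — single-peaked.
Cluster 4 (peak Measure 4 at position 1): ranking walks positions 1-2-3-4-5, expanding outward from the peak — single-peaked.
Cluster 5 (peak Measure 2 at position 2): ranking walks positions 2-3-4-5-1, expanding outward from the peak — single-peaked.
Every ranking is single-peaked on this axis.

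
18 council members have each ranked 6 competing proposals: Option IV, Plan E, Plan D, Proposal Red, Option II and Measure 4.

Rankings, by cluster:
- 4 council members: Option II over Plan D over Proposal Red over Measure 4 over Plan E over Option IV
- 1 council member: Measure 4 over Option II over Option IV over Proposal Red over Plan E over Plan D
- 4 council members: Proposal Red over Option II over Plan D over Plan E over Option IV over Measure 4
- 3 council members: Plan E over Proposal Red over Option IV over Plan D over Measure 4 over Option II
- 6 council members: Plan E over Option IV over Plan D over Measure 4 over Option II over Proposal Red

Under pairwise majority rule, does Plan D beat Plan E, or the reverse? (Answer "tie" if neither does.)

Plan E

Ballots ranking Plan D above Plan E: 4 + 4 = 8.
Ballots ranking Plan E above Plan D: 18 − 8 = 10.
Plan E wins the head-to-head 10–8.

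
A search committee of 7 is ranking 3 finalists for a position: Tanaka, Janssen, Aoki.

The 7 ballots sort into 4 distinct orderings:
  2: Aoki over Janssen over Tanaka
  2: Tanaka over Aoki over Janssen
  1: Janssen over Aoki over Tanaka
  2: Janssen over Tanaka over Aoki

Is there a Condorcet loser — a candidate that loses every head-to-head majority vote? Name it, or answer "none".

Head-to-head results (7 committee members):
Tanaka–Janssen: Janssen 5–2.
Tanaka vs Aoki: Tanaka is ranked higher on 2+2 = 4 ballots, Aoki on 3. Tanaka wins 4–3.
Janssen vs Aoki: Aoki wins 4–3.
Every candidate wins at least one matchup (Tanaka beats Aoki; Janssen beats Tanaka; Aoki beats Janssen), so there is no Condorcet loser.

none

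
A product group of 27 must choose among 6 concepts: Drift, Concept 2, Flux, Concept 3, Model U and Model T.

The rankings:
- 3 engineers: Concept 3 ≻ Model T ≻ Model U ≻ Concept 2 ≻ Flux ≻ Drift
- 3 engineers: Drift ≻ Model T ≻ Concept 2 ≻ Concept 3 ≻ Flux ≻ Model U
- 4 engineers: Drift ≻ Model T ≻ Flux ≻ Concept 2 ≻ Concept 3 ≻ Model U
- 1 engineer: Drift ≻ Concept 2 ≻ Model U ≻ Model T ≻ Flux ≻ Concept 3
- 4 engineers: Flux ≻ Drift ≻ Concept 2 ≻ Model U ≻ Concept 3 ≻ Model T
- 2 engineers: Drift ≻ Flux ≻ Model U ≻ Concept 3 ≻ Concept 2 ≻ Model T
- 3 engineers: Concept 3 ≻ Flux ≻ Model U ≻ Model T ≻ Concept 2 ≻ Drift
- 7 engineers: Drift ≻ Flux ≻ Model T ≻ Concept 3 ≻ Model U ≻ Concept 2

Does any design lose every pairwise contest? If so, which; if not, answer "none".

Concept 2

Head-to-head results (27 engineers):
Drift vs Concept 2: 3+4+1+4+2+7 = 21 for Drift, 6 for Concept 2 — Drift by 21–6.
Drift vs Flux: Drift is ranked higher on 3+4+1+2+7 = 17 ballots, Flux on 10. Drift wins 17–10.
Drift vs Concept 3: Drift wins 21–6.
Drift vs Model U: 3+4+1+4+2+7 = 21 for Drift, 6 for Model U — Drift by 21–6.
Drift vs Model T: Drift preferred on 3+4+1+4+2+7 = 21 ballots; Drift wins 21–6.
Concept 2–Flux: Flux 20–7.
Concept 2 vs Concept 3: 3+4+1+4 = 12 for Concept 2, 15 for Concept 3 — Concept 3 by 15–12.
Concept 2 vs Model U: Model U wins 15–12.
Concept 2–Model T: Model T 20–7.
Flux vs Concept 3: 18 to 9, Flux.
Flux vs Model U: Flux preferred on 3+4+4+2+3+7 = 23 ballots; Flux wins 23–4.
Flux vs Model T: Flux wins 16–11.
Concept 3 vs Model U: 3+3+4+3+7 = 20 for Concept 3, 7 for Model U — Concept 3 by 20–7.
Concept 3 vs Model T: 3+4+2+3 = 12 for Concept 3, 15 for Model T — Model T by 15–12.
Model U–Model T: Model T 17–10.
Only Concept 2 has no wins; Concept 2 is the Condorcet loser.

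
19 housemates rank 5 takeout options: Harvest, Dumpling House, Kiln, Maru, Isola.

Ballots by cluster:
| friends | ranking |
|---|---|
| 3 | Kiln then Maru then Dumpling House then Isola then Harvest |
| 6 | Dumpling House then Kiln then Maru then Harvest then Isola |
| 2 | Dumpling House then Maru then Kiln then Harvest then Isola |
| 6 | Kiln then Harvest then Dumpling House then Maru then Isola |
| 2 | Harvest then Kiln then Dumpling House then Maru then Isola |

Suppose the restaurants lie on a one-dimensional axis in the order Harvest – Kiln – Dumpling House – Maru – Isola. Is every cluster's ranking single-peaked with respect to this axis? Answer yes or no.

Axis positions: Harvest=1, Kiln=2, Dumpling House=3, Maru=4, Isola=5.
Cluster 1: ranking walks positions 2-4-3-5-1; Maru is ranked above Dumpling House even though Dumpling House lies between Maru and the peak Kiln on the axis — preferences dip and rise again. Not single-peaked.
Cluster 2 (peak Dumpling House at position 3): ranking walks positions 3-2-4-1-5, expanding outward from the peak — single-peaked.
Cluster 3 (peak Dumpling House at position 3): ranking walks positions 3-4-2-1-5, expanding outward from the peak — single-peaked.
Cluster 4 (peak Kiln at position 2): ranking walks positions 2-1-3-4-5, expanding outward from the peak — single-peaked.
Cluster 5 (peak Harvest at position 1): ranking walks positions 1-2-3-4-5, expanding outward from the peak — single-peaked.
Cluster 1 violates single-peakedness, so the profile is not single-peaked on this axis.

no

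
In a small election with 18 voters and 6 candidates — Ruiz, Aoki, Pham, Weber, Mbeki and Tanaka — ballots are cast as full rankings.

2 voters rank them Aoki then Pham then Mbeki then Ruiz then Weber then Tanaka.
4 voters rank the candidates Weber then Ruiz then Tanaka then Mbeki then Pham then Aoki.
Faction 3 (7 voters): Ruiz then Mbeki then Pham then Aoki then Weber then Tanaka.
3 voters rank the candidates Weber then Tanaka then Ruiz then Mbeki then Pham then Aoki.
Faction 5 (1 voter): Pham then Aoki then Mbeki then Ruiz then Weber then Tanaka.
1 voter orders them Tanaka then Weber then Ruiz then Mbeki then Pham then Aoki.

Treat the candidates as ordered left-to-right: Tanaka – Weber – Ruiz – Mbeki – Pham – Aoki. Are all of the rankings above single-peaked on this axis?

Axis positions: Tanaka=1, Weber=2, Ruiz=3, Mbeki=4, Pham=5, Aoki=6.
Faction 1 (peak Aoki at position 6): ranking walks positions 6-5-4-3-2-1, expanding outward from the peak — single-peaked.
Faction 2 (peak Weber at position 2): ranking walks positions 2-3-1-4-5-6, expanding outward from the peak — single-peaked.
Faction 3 (peak Ruiz at position 3): ranking walks positions 3-4-5-6-2-1, expanding outward from the peak — single-peaked.
Faction 4 (peak Weber at position 2): ranking walks positions 2-1-3-4-5-6, expanding outward from the peak — single-peaked.
Faction 5 (peak Pham at position 5): ranking walks positions 5-6-4-3-2-1, expanding outward from the peak — single-peaked.
Faction 6 (peak Tanaka at position 1): ranking walks positions 1-2-3-4-5-6, expanding outward from the peak — single-peaked.
Every ranking is single-peaked on this axis.

yes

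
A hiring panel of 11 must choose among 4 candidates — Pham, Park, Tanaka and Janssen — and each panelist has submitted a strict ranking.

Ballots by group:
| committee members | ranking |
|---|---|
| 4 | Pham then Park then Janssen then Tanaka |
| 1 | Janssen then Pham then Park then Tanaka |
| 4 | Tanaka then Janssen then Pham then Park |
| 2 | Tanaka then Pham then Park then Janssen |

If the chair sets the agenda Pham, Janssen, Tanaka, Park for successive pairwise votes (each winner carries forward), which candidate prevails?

Tanaka

Round 1: Pham vs Janssen — 6–5, Pham advances.
Round 2: Pham vs Tanaka — 5–6, Tanaka advances.
Round 3: Tanaka vs Park — 6–5, Tanaka advances.
Tanaka survives the agenda.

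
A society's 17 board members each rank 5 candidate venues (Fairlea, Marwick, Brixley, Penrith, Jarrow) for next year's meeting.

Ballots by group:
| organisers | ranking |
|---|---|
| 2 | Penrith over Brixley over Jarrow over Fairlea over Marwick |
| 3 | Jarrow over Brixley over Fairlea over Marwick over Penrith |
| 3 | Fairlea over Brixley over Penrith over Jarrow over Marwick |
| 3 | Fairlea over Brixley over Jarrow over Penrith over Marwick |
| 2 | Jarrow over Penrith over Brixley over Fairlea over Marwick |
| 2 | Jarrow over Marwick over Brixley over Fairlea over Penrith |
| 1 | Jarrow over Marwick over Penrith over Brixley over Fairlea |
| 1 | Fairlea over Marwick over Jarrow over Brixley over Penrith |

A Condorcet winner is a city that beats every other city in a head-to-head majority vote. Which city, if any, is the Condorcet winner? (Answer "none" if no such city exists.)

Jarrow

Head-to-head results (17 organisers):
Fairlea–Marwick: Fairlea 14–3.
Fairlea vs Brixley: Brixley, 10–7.
Fairlea vs Penrith: Fairlea, 12–5.
Fairlea–Jarrow: Jarrow 10–7.
Marwick vs Brixley: Brixley wins 13–4.
Marwick vs Penrith: Penrith, 10–7.
Marwick vs Jarrow: Jarrow wins 16–1.
Brixley vs Penrith: Brixley wins 12–5.
Brixley vs Jarrow: Jarrow, 9–8.
Penrith vs Jarrow: Jarrow wins 12–5.
Only Jarrow has no losses; Jarrow is the Condorcet winner.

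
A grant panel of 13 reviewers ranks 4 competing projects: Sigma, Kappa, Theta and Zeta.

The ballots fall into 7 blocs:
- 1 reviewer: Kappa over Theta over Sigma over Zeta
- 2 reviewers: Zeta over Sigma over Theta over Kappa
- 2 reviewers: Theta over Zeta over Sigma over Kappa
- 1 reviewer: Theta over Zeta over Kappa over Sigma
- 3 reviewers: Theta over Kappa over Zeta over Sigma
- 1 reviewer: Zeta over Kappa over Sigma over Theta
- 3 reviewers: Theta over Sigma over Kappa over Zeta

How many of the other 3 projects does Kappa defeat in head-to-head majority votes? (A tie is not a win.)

Kappa against each rival (13 reviewers):
Kappa vs Sigma: Kappa preferred on 1+1+3+1 = 6 ballots; Sigma wins 7–6.
Kappa vs Theta: Kappa is ranked higher on 1+1 = 2 ballots, Theta on 11. Theta wins 11–2.
Kappa vs Zeta: 7 to 6, Kappa.
Kappa beats Zeta; loses to Sigma, Theta — 1 pairwise win.

1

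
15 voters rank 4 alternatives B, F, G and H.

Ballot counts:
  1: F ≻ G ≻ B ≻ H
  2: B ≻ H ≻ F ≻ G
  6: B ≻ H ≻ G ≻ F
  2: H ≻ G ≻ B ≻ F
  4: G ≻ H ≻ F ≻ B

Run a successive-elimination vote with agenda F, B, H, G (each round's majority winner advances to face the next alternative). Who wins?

B

Round 1: F vs B — 5–10, B advances.
Round 2: B vs H — 9–6, B advances.
Round 3: B vs G — 8–7, B advances.
The agenda winner is B.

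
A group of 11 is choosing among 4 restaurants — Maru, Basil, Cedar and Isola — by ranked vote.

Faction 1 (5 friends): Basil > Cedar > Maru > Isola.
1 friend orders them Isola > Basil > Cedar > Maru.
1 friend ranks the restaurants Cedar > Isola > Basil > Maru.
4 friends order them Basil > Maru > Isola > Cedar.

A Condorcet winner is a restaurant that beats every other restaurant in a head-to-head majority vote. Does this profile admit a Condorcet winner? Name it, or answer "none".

Check each pair by majority over 11 ballots:
Maru vs Basil: Maru preferred on 0 ballots; Basil wins 11–0.
Maru vs Cedar: 4 for Maru, 7 for Cedar — Cedar by 7–4.
Maru vs Isola: Maru wins 9–2.
Basil vs Cedar: 10 to 1, Basil.
Basil vs Isola: Basil preferred on 5+4 = 9 ballots; Basil wins 9–2.
Cedar vs Isola: Cedar, 6–5.
Basil beats each of Maru, Cedar, Isola — Basil is the Condorcet winner.

Basil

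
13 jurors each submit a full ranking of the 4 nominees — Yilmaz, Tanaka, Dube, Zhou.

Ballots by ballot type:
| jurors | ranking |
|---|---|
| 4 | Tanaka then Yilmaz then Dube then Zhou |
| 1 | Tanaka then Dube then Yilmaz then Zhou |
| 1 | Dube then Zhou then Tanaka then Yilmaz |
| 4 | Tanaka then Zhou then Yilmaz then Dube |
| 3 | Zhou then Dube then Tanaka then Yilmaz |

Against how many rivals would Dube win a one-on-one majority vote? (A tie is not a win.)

0

Dube against each rival (13 jurors):
Dube vs Yilmaz: Yilmaz wins 8–5.
Dube–Tanaka: Tanaka 9–4.
Dube vs Zhou: Dube is ranked higher on 4+1+1 = 6 ballots, Zhou on 7. Zhou wins 7–6.
Dube beats no one; loses to Yilmaz, Tanaka, Zhou — 0 pairwise wins.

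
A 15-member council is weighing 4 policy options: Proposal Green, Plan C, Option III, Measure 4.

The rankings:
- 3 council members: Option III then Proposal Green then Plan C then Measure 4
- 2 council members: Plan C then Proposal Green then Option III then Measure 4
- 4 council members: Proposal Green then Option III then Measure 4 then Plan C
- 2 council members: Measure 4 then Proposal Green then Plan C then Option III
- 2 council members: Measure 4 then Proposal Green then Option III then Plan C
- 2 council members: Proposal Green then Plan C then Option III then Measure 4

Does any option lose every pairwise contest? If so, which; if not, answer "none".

Head-to-head results (15 council members):
Proposal Green vs Plan C: Proposal Green, 13–2.
Proposal Green vs Option III: Proposal Green preferred on 2+4+2+2+2 = 12 ballots; Proposal Green wins 12–3.
Proposal Green vs Measure 4: 3+2+4+2 = 11 for Proposal Green, 4 for Measure 4 — Proposal Green by 11–4.
Plan C vs Option III: Plan C preferred on 2+2+2 = 6 ballots; Option III wins 9–6.
Plan C vs Measure 4: Measure 4, 8–7.
Option III vs Measure 4: Option III is ranked higher on 3+2+4+2 = 11 ballots, Measure 4 on 4. Option III wins 11–4.
Only Plan C has no wins; Plan C is the Condorcet loser.

Plan C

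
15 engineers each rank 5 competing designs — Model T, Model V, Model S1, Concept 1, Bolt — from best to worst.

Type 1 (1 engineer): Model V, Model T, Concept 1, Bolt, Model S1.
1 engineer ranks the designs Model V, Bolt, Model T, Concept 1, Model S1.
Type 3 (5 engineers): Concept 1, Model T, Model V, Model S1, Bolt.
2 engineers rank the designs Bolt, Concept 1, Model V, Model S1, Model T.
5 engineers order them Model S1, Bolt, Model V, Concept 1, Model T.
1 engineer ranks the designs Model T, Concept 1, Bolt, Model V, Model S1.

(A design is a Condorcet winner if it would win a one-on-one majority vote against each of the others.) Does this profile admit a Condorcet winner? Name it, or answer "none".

none

Check each pair by majority over 15 ballots:
Model T–Model V: Model V 9–6.
Model T vs Model S1: Model T, 8–7.
Model T vs Concept 1: Concept 1, 12–3.
Model T vs Bolt: Bolt, 8–7.
Model V vs Model S1: Model V, 10–5.
Model V–Concept 1: Concept 1 8–7.
Model V vs Bolt: Bolt, 8–7.
Model S1 vs Concept 1: Concept 1, 10–5.
Model S1 vs Bolt: Model S1, 10–5.
Concept 1 vs Bolt: Bolt, 8–7.
No design is unbeaten: Model T loses to Model V; Model V loses to Concept 1; Model S1 loses to Model T; Concept 1 loses to Bolt; Bolt loses to Model S1. In particular Model T → Model S1 → Bolt → Model T is a majority cycle — no Condorcet winner exists.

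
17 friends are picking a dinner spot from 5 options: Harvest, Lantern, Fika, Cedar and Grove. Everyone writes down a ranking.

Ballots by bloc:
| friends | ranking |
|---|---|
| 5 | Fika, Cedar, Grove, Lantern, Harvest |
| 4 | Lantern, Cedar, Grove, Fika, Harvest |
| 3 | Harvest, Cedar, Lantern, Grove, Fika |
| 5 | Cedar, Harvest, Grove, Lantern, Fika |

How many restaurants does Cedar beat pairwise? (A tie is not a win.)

Cedar against each rival (17 friends):
Cedar vs Harvest: Cedar, 14–3.
Cedar vs Lantern: Cedar wins 13–4.
Cedar vs Fika: Cedar preferred on 4+3+5 = 12 ballots; Cedar wins 12–5.
Cedar–Grove: Cedar 17–0.
Cedar beats Harvest, Lantern, Fika, Grove — 4 pairwise wins.

4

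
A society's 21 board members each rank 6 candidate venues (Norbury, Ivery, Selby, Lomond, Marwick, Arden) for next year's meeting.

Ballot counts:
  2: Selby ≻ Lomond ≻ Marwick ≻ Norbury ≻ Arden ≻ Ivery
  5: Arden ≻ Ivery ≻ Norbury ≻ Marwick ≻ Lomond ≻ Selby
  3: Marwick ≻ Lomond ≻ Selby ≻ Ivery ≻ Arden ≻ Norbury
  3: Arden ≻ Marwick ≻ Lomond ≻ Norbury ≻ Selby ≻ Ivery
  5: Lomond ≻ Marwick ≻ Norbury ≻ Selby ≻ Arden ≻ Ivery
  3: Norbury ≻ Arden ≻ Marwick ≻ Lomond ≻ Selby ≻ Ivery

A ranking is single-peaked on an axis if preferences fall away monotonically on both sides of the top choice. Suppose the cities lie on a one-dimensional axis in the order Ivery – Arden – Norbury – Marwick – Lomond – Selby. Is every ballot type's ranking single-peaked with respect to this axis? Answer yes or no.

no

Axis positions: Ivery=1, Arden=2, Norbury=3, Marwick=4, Lomond=5, Selby=6.
Ballot type 1 (peak Selby at position 6): ranking walks positions 6-5-4-3-2-1, expanding outward from the peak — single-peaked.
Ballot type 2 (peak Arden at position 2): ranking walks positions 2-1-3-4-5-6, expanding outward from the peak — single-peaked.
Ballot type 3: ranking walks positions 4-5-6-1-2-3; Ivery is ranked above Norbury even though Norbury lies between Ivery and the peak Marwick on the axis — preferences dip and rise again. Not single-peaked.
Ballot type 4: ranking walks positions 2-4-5-3-6-1; Marwick is ranked above Norbury even though Norbury lies between Marwick and the peak Arden on the axis — preferences dip and rise again. Not single-peaked.
Ballot type 5 (peak Lomond at position 5): ranking walks positions 5-4-3-6-2-1, expanding outward from the peak — single-peaked.
Ballot type 6 (peak Norbury at position 3): ranking walks positions 3-2-4-5-6-1, expanding outward from the peak — single-peaked.
Ballot type 3 violates single-peakedness, so the profile is not single-peaked on this axis.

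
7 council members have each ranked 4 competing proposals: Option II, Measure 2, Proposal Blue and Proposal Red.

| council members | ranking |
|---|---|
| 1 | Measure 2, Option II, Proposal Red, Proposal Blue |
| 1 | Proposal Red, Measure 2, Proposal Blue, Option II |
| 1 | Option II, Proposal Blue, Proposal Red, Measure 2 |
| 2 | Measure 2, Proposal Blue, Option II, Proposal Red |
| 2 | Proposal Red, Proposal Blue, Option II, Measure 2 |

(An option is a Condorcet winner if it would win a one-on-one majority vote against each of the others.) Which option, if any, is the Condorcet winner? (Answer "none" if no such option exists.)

Pairwise majorities:
Option II vs Measure 2: 3 to 4, Measure 2.
Option II vs Proposal Blue: 1+1 = 2 for Option II, 5 for Proposal Blue — Proposal Blue by 5–2.
Option II vs Proposal Red: Option II is ranked higher on 1+1+2 = 4 ballots, Proposal Red on 3. Option II wins 4–3.
Measure 2 vs Proposal Blue: 1+1+2 = 4 for Measure 2, 3 for Proposal Blue — Measure 2 by 4–3.
Measure 2 vs Proposal Red: 3 to 4, Proposal Red.
Proposal Blue–Proposal Red: Proposal Red 4–3.
No option is unbeaten: Option II loses to Measure 2; Measure 2 loses to Proposal Red; Proposal Blue loses to Measure 2; Proposal Red loses to Option II. In particular Option II beats Proposal Red beats Measure 2 beats Option II is a majority cycle — no Condorcet winner exists.

none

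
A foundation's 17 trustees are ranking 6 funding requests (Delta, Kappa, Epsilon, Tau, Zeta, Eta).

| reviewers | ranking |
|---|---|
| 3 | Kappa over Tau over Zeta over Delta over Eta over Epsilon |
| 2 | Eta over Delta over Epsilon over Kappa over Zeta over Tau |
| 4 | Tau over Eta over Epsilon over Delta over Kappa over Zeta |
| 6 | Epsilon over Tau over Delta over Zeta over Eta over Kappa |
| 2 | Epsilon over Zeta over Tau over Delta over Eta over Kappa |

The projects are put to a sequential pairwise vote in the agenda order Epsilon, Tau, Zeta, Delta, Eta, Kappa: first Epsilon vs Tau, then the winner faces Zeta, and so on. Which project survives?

Round 1: Epsilon vs Tau — 10–7, Epsilon advances.
Round 2: Epsilon vs Zeta — 14–3, Epsilon advances.
Round 3: Epsilon vs Delta — 12–5, Epsilon advances.
Round 4: Epsilon vs Eta — 8–9, Eta advances.
Round 5: Eta vs Kappa — 14–3, Eta advances.
Eta survives the agenda.

Eta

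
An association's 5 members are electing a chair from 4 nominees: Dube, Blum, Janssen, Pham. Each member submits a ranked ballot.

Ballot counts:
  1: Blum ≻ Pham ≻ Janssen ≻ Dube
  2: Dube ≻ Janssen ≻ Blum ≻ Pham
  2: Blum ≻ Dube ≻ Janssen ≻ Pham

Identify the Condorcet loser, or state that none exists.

Pairwise majorities:
Dube vs Blum: Dube is ranked higher on 2 ballots, Blum on 3. Blum wins 3–2.
Dube vs Janssen: 2+2 = 4 for Dube, 1 for Janssen — Dube by 4–1.
Dube–Pham: Dube 4–1.
Blum vs Janssen: 1+2 = 3 for Blum, 2 for Janssen — Blum by 3–2.
Blum vs Pham: Blum wins 5–0.
Janssen vs Pham: Janssen, 4–1.
Pham is beaten in every head-to-head and is the Condorcet loser.

Pham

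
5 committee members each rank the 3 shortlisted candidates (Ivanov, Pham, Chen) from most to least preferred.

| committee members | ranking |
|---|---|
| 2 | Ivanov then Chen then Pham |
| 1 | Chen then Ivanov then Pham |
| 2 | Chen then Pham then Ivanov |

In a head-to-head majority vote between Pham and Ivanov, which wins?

Ballots ranking Pham above Ivanov: 2.
Ballots ranking Ivanov above Pham: 5 − 2 = 3.
Ivanov wins the head-to-head 3–2.

Ivanov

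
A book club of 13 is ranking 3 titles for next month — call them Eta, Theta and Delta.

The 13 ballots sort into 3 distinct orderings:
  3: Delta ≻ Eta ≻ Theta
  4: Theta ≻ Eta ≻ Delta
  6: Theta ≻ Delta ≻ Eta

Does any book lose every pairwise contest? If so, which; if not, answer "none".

Head-to-head results (13 members):
Eta vs Theta: Theta, 10–3.
Eta vs Delta: Eta preferred on 4 ballots; Delta wins 9–4.
Theta vs Delta: 4+6 = 10 for Theta, 3 for Delta — Theta by 10–3.
Eta is beaten in every head-to-head and is the Condorcet loser.

Eta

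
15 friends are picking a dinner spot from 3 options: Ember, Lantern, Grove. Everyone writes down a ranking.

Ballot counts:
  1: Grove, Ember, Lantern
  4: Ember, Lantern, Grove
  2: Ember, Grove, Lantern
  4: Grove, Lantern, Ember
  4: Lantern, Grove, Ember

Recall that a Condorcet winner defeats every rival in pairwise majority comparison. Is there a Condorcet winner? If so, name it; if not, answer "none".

Pairwise majorities:
Ember vs Lantern: Ember preferred on 1+4+2 = 7 ballots; Lantern wins 8–7.
Ember vs Grove: Grove wins 9–6.
Lantern vs Grove: 8 to 7, Lantern.
Only Lantern has no losses; Lantern is the Condorcet winner.

Lantern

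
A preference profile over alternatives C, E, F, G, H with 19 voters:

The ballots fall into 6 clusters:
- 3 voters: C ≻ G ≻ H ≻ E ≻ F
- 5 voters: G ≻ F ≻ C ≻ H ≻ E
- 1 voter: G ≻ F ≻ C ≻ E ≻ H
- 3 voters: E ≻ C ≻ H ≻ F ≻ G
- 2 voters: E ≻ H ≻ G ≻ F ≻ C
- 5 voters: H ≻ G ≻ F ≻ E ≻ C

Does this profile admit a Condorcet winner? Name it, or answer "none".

none

Check each pair by majority over 19 ballots:
C–E: E 10–9.
C vs F: F wins 13–6.
C vs G: G, 13–6.
C vs H: C, 12–7.
E vs F: F, 11–8.
E vs G: G wins 14–5.
E vs H: H wins 13–6.
F vs G: G wins 16–3.
F–H: H 13–6.
G vs H: H, 10–9.
Every alternative loses at least once (C loses to E; E loses to F; F loses to G; G loses to H; H loses to C). The majority relation contains the cycle C > H > E > C, so there is no Condorcet winner.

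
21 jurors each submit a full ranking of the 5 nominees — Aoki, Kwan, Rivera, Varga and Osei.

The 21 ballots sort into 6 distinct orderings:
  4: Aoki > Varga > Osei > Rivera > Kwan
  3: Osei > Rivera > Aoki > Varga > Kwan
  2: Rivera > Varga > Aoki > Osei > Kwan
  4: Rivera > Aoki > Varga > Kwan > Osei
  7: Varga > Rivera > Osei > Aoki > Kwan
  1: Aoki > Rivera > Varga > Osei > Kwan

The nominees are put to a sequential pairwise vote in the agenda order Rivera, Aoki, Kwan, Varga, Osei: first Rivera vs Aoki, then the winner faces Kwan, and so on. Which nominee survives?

Varga

Round 1: Rivera vs Aoki — 16–5, Rivera advances.
Round 2: Rivera vs Kwan — 21–0, Rivera advances.
Round 3: Rivera vs Varga — 10–11, Varga advances.
Round 4: Varga vs Osei — 18–3, Varga advances.
The agenda winner is Varga.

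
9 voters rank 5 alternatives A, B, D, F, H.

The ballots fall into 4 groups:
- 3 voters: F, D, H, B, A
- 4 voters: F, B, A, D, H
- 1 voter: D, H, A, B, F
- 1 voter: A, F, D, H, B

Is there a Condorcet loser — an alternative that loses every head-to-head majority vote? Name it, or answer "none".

none

Head-to-head results (9 voters):
A vs B: B, 7–2.
A vs D: A preferred on 4+1 = 5 ballots; A wins 5–4.
A vs F: F, 7–2.
A vs H: A wins 5–4.
B vs D: D, 5–4.
B vs F: B is ranked higher on 1 ballot, F on 8. F wins 8–1.
B–H: H 5–4.
D–F: F 8–1.
D vs H: D wins 9–0.
F vs H: F is ranked higher on 3+4+1 = 8 ballots, H on 1. F wins 8–1.
No alternative is winless: A beats D; B beats A; D beats B; F beats A; H beats B. There is no Condorcet loser.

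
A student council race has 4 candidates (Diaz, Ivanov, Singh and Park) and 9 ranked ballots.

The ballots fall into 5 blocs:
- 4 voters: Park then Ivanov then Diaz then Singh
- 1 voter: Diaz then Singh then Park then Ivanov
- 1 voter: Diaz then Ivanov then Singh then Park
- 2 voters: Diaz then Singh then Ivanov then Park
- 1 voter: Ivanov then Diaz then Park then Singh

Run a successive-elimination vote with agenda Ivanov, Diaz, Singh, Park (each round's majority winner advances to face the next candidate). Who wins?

Park

Round 1: Ivanov vs Diaz — 5–4, Ivanov advances.
Round 2: Ivanov vs Singh — 6–3, Ivanov advances.
Round 3: Ivanov vs Park — 4–5, Park advances.
The agenda winner is Park.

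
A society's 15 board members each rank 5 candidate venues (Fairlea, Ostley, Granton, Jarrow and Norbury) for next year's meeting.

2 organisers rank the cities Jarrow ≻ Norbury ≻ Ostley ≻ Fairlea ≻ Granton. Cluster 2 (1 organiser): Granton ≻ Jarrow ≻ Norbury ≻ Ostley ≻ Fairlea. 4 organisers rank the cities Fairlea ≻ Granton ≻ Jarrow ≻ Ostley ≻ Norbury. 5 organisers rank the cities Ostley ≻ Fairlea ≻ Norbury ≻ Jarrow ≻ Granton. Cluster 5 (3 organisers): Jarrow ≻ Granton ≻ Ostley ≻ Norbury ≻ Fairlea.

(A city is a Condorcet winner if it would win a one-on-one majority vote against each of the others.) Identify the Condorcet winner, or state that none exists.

none

Head-to-head results (15 organisers):
Fairlea–Ostley: Ostley 11–4.
Fairlea–Granton: Fairlea 11–4.
Fairlea vs Jarrow: Fairlea wins 9–6.
Fairlea vs Norbury: Fairlea, 9–6.
Ostley–Granton: Granton 8–7.
Ostley vs Jarrow: Jarrow, 10–5.
Ostley vs Norbury: Ostley wins 12–3.
Granton–Jarrow: Jarrow 10–5.
Granton vs Norbury: Granton wins 8–7.
Jarrow–Norbury: Jarrow 10–5.
Each city drops at least one matchup (Fairlea loses to Ostley; Ostley loses to Granton; Granton loses to Fairlea; Jarrow loses to Fairlea; Norbury loses to Fairlea); the cycle Fairlea → Granton → Ostley → Fairlea rules out a Condorcet winner.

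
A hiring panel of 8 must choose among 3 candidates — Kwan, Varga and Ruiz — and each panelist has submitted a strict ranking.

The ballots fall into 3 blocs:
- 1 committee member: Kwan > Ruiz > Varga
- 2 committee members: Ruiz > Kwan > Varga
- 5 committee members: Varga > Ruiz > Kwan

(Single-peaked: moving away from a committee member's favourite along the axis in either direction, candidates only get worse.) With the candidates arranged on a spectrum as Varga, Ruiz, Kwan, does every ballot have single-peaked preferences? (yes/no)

yes

Axis positions: Varga=1, Ruiz=2, Kwan=3.
Bloc 1 (peak Kwan at position 3): ranking walks positions 3-2-1, expanding outward from the peak — single-peaked.
Bloc 2 (peak Ruiz at position 2): ranking walks positions 2-3-1, expanding outward from the peak — single-peaked.
Bloc 3 (peak Varga at position 1): ranking walks positions 1-2-3, expanding outward from the peak — single-peaked.
Every ranking is single-peaked on this axis.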